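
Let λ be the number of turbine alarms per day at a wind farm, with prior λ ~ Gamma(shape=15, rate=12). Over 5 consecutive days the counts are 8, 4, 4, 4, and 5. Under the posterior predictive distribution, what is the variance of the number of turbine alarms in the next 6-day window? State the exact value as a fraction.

5520/289

Total count: 8 + 4 + 4 + 4 + 5 = 25.
Total exposure: 5 days.
Gamma(α, β) with Poisson data over total exposure Σt gives posterior Gamma(α+Σx, β+Σt) = Gamma(40, 17).
The posterior predictive for a window of length T is Negative Binomial with variance T·α'·(β'+T)/β'² = 6·40·23/289 = 5520/289.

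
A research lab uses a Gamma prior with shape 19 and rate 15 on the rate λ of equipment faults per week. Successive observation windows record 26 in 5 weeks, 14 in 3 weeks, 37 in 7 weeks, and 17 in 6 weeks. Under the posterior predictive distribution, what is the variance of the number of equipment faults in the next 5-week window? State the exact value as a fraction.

Total count: 26 + 14 + 37 + 17 = 94.
Total exposure: 5 + 3 + 7 + 6 = 21 weeks.
Conjugate update: add total count to the shape and total exposure to the rate, giving Gamma(113, 36).
The posterior predictive for a window of length T is Negative Binomial with variance T·α'·(β'+T)/β'² = 5·113·41/1296 = 23165/1296.

23165/1296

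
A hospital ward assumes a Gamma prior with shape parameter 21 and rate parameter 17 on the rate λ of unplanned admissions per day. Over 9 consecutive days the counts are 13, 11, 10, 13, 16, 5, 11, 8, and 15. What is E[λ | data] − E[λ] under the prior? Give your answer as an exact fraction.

Total count: 13 + 11 + 10 + 13 + 16 + 5 + 11 + 8 + 15 = 102.
Total exposure: 9 days.
Conjugate update: add total count to the shape and total exposure to the rate, giving Gamma(123, 26).
Posterior mean = 123/26 = 123/26; prior mean = 21/17 = 21/17. Difference = 123/26 − 21/17 = 1545/442.

1545/442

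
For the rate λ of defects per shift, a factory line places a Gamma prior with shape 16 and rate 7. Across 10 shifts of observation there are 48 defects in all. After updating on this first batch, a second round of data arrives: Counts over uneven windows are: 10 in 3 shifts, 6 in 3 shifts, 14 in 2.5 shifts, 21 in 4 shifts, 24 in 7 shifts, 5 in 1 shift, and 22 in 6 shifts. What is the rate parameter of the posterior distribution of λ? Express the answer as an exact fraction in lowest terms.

87/2

Total count 48 over total exposure 10 shifts.
After the first batch: Gamma(16 + 48, 7 + 10) = Gamma(64, 17).
Total count: 10 + 6 + 14 + 21 + 24 + 5 + 22 = 102.
Total exposure: 3 + 3 + 2.5 + 4 + 7 + 1 + 6 = 26.5 shifts.
After the second batch: Gamma(64 + 102, 17 + 26.5) = Gamma(166, 87/2).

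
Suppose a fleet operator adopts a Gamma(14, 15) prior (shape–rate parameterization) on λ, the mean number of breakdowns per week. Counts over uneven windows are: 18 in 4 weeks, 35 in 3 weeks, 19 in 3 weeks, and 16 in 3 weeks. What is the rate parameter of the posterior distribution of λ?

28

Total count: 18 + 35 + 19 + 16 = 88.
Total exposure: 4 + 3 + 3 + 3 = 13 weeks.
Posterior: α' = 14 + 88 = 102, β' = 15 + 13 = 28.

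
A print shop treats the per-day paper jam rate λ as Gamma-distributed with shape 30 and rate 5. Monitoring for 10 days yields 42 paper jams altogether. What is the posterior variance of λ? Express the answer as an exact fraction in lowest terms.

8/25

Total count 42 over total exposure 10 days.
The Gamma prior is conjugate for the Poisson rate, so λ | data ~ Gamma(30+42, 5+10) = Gamma(72, 15).
Posterior variance = α'/β'² = 72/225 = 8/25.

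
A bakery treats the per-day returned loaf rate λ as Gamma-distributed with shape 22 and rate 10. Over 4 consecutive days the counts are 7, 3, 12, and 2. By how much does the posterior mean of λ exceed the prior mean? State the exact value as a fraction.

Total count: 7 + 3 + 12 + 2 = 24.
Total exposure: 4 days.
Posterior: α' = 22 + 24 = 46, β' = 10 + 4 = 14.
Posterior mean = 46/14 = 23/7; prior mean = 22/10 = 11/5. Difference = 23/7 − 11/5 = 38/35.

38/35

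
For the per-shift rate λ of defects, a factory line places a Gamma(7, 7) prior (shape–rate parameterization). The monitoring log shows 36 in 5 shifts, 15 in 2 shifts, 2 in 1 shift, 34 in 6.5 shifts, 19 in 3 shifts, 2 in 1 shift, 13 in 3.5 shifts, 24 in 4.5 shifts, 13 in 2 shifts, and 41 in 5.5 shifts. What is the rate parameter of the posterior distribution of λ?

Total count: 36 + 15 + 2 + 34 + 19 + 2 + 13 + 24 + 13 + 41 = 199.
Total exposure: 5 + 2 + 1 + 6.5 + 3 + 1 + 3.5 + 4.5 + 2 + 5.5 = 34 shifts.
The Gamma prior is conjugate for the Poisson rate, so λ | data ~ Gamma(7+199, 7+34) = Gamma(206, 41).

41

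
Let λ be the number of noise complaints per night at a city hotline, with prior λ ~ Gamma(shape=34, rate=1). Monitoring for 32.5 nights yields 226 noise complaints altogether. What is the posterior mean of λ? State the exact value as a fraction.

520/67

Total count 226 over total exposure 32.5 nights.
Conjugate update: add total count to the shape and total exposure to the rate, giving Gamma(260, 67/2).
Posterior mean = α'/β' = 260/(67/2) = 520/67.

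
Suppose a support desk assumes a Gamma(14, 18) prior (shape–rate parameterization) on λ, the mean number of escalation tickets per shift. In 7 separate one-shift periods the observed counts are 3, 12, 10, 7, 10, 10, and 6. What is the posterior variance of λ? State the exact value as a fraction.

72/625

Total count: 3 + 12 + 10 + 7 + 10 + 10 + 6 = 58.
Total exposure: 7 shifts.
The Gamma prior is conjugate for the Poisson rate, so λ | data ~ Gamma(14+58, 18+7) = Gamma(72, 25).
Posterior variance = α'/β'² = 72/625.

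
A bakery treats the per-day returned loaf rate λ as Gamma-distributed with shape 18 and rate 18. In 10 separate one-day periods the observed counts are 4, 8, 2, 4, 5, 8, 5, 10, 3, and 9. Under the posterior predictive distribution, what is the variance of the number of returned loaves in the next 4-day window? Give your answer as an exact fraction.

608/49

Total count: 4 + 8 + 2 + 4 + 5 + 8 + 5 + 10 + 3 + 9 = 58.
Total exposure: 10 days.
Gamma(α, β) with Poisson data over total exposure Σt gives posterior Gamma(α+Σx, β+Σt) = Gamma(76, 28).
The posterior predictive for a window of length T is Negative Binomial with variance T·α'·(β'+T)/β'² = 4·76·32/784 = 608/49.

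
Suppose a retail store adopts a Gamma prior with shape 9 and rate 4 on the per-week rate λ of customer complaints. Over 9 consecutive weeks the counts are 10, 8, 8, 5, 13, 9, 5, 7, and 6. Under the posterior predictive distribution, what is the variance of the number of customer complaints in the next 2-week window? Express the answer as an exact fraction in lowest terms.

Total count: 10 + 8 + 8 + 5 + 13 + 9 + 5 + 7 + 6 = 71.
Total exposure: 9 weeks.
By Gamma–Poisson conjugacy, the posterior is Gamma(α + Σx, β + Σt) = Gamma(9 + 71, 4 + 9) = Gamma(80, 13).
The posterior predictive for a window of length T is Negative Binomial with variance T·α'·(β'+T)/β'² = 2·80·15/169 = 2400/169.

2400/169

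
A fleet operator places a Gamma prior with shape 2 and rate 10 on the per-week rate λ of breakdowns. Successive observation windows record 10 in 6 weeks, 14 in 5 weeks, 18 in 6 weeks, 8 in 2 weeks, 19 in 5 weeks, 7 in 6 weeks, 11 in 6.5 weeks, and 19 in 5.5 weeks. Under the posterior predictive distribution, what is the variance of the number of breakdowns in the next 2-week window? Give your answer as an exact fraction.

Total count: 10 + 14 + 18 + 8 + 19 + 7 + 11 + 19 = 106.
Total exposure: 6 + 5 + 6 + 2 + 5 + 6 + 6.5 + 5.5 = 42 weeks.
Gamma(α, β) with Poisson data over total exposure Σt gives posterior Gamma(α+Σx, β+Σt) = Gamma(108, 52).
The posterior predictive for a window of length T is Negative Binomial with variance T·α'·(β'+T)/β'² = 2·108·54/2704 = 729/169.

729/169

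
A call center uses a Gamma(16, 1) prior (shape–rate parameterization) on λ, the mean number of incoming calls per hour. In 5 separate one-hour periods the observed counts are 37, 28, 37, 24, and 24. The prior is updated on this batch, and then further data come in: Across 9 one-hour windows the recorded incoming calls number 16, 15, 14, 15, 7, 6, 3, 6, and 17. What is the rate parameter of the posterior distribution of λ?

Total count: 37 + 28 + 37 + 24 + 24 = 150.
Total exposure: 5 hours.
After the first batch: Gamma(16 + 150, 1 + 5) = Gamma(166, 6).
Total count: 16 + 15 + 14 + 15 + 7 + 6 + 3 + 6 + 17 = 99.
Total exposure: 9 hours.
After the second batch: Gamma(166 + 99, 6 + 9) = Gamma(265, 15).

15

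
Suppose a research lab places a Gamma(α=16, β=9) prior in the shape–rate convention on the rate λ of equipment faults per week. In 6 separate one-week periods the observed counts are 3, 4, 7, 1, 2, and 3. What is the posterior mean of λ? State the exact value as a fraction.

12/5

Total count: 3 + 4 + 7 + 1 + 2 + 3 = 20.
Total exposure: 6 weeks.
Conjugate update: add total count to the shape and total exposure to the rate, giving Gamma(36, 15).
Posterior mean = α'/β' = 36/15 = 12/5.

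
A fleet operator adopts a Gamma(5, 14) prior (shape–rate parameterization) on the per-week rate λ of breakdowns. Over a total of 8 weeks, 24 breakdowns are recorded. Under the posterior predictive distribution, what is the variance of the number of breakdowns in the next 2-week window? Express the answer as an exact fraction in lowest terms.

348/121

Total count 24 over total exposure 8 weeks.
Posterior: α' = 5 + 24 = 29, β' = 14 + 8 = 22.
The posterior predictive for a window of length T is Negative Binomial with variance T·α'·(β'+T)/β'² = 2·29·24/484 = 348/121.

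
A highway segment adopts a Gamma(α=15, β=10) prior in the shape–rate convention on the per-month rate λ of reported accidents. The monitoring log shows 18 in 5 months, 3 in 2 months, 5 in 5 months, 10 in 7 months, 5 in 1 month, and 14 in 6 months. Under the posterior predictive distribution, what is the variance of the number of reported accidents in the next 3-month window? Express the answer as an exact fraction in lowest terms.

Total count: 18 + 3 + 5 + 10 + 5 + 14 = 55.
Total exposure: 5 + 2 + 5 + 7 + 1 + 6 = 26 months.
Gamma(α, β) with Poisson data over total exposure Σt gives posterior Gamma(α+Σx, β+Σt) = Gamma(70, 36).
The posterior predictive for a window of length T is Negative Binomial with variance T·α'·(β'+T)/β'² = 3·70·39/1296 = 455/72.

455/72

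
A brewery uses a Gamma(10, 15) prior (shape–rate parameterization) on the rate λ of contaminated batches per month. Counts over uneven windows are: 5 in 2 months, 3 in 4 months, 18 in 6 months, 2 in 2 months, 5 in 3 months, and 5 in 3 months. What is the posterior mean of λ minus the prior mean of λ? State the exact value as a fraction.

74/105

Total count: 5 + 3 + 18 + 2 + 5 + 5 = 38.
Total exposure: 2 + 4 + 6 + 2 + 3 + 3 = 20 months.
Conjugate update: add total count to the shape and total exposure to the rate, giving Gamma(48, 35).
Posterior mean = 48/35 = 48/35; prior mean = 10/15 = 2/3. Difference = 48/35 − 2/3 = 74/105.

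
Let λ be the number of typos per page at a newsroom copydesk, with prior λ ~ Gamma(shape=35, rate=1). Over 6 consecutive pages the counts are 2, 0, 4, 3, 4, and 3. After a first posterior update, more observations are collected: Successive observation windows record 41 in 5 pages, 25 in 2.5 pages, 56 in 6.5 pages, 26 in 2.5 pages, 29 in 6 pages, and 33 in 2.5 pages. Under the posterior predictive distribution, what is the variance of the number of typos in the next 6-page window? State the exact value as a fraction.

Total count: 2 + 0 + 4 + 3 + 4 + 3 = 16.
Total exposure: 6 pages.
After the first batch: Gamma(35 + 16, 1 + 6) = Gamma(51, 7).
Total count: 41 + 25 + 56 + 26 + 29 + 33 = 210.
Total exposure: 5 + 2.5 + 6.5 + 2.5 + 6 + 2.5 = 25 pages.
After the second batch: Gamma(51 + 210, 7 + 25) = Gamma(261, 32).
The posterior predictive for a window of length T is Negative Binomial with variance T·α'·(β'+T)/β'² = 6·261·38/1024 = 14877/256.

14877/256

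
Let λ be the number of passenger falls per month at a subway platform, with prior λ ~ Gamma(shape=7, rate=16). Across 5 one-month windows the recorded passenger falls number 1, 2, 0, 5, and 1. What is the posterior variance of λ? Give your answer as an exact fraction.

16/441

Total count: 1 + 2 + 0 + 5 + 1 = 9.
Total exposure: 5 months.
Posterior: α' = 7 + 9 = 16, β' = 16 + 5 = 21.
Posterior variance = α'/β'² = 16/441.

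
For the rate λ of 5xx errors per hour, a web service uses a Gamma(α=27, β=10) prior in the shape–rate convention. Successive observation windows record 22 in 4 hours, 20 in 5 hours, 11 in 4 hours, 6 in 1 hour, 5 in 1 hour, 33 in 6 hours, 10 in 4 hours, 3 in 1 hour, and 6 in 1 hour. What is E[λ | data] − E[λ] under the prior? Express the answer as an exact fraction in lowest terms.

431/370

Total count: 22 + 20 + 11 + 6 + 5 + 33 + 10 + 3 + 6 = 116.
Total exposure: 4 + 5 + 4 + 1 + 1 + 6 + 4 + 1 + 1 = 27 hours.
Posterior: α' = 27 + 116 = 143, β' = 10 + 27 = 37.
Posterior mean = 143/37 = 143/37; prior mean = 27/10 = 27/10. Difference = 143/37 − 27/10 = 431/370.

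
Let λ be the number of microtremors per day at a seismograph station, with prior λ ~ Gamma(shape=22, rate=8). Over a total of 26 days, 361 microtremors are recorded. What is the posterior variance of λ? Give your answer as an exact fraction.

Total count 361 over total exposure 26 days.
Gamma(α, β) with Poisson data over total exposure Σt gives posterior Gamma(α+Σx, β+Σt) = Gamma(383, 34).
Posterior variance = α'/β'² = 383/1156.

383/1156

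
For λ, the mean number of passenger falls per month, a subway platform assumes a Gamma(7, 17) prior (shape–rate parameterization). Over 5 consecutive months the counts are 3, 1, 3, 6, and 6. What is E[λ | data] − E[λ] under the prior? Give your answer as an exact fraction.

Total count: 3 + 1 + 3 + 6 + 6 = 19.
Total exposure: 5 months.
Gamma(α, β) with Poisson data over total exposure Σt gives posterior Gamma(α+Σx, β+Σt) = Gamma(26, 22).
Posterior mean = 26/22 = 13/11; prior mean = 7/17 = 7/17. Difference = 13/11 − 7/17 = 144/187.

144/187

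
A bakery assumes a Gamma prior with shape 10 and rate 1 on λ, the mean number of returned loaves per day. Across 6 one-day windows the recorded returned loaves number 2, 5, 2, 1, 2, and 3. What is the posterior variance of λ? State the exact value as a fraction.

Total count: 2 + 5 + 2 + 1 + 2 + 3 = 15.
Total exposure: 6 days.
Posterior: α' = 10 + 15 = 25, β' = 1 + 6 = 7.
Posterior variance = α'/β'² = 25/49.

25/49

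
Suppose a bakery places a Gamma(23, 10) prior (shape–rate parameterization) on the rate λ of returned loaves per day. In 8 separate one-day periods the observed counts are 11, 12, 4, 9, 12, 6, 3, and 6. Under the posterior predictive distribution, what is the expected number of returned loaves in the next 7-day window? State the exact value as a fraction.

Total count: 11 + 12 + 4 + 9 + 12 + 6 + 3 + 6 = 63.
Total exposure: 8 days.
Conjugate update: add total count to the shape and total exposure to the rate, giving Gamma(86, 18).
Predictive mean over a 7-day window = T·E[λ|data] = 7·86/18 = 301/9.

301/9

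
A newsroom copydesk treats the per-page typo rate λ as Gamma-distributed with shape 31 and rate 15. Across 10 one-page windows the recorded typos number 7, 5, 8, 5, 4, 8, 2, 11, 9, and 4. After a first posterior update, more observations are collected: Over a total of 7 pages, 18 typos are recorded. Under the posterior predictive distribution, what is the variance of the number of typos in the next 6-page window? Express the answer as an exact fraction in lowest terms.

399/16

Total count: 7 + 5 + 8 + 5 + 4 + 8 + 2 + 11 + 9 + 4 = 63.
Total exposure: 10 pages.
After the first batch: Gamma(31 + 63, 15 + 10) = Gamma(94, 25).
Total count 18 over total exposure 7 pages.
After the second batch: Gamma(94 + 18, 25 + 7) = Gamma(112, 32).
The posterior predictive for a window of length T is Negative Binomial with variance T·α'·(β'+T)/β'² = 6·112·38/1024 = 399/16.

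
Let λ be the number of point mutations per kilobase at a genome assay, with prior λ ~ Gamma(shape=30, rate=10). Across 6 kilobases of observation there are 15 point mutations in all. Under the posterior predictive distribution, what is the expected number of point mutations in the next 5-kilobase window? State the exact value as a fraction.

Total count 15 over total exposure 6 kilobases.
Conjugate update: add total count to the shape and total exposure to the rate, giving Gamma(45, 16).
Predictive mean over a 5-kilobase window = T·E[λ|data] = 5·45/16 = 225/16.

225/16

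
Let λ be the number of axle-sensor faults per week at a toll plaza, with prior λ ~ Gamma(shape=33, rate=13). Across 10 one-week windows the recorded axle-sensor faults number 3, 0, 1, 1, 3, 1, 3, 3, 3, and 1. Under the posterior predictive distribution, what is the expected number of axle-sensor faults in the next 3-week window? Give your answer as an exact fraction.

Total count: 3 + 0 + 1 + 1 + 3 + 1 + 3 + 3 + 3 + 1 = 19.
Total exposure: 10 weeks.
Posterior: α' = 33 + 19 = 52, β' = 13 + 10 = 23.
Predictive mean over a 3-week window = T·E[λ|data] = 3·52/23 = 156/23.

156/23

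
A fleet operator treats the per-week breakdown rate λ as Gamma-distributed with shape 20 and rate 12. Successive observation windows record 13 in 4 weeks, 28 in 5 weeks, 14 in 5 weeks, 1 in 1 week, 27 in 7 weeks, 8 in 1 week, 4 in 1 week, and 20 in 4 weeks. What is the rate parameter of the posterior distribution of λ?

40

Total count: 13 + 28 + 14 + 1 + 27 + 8 + 4 + 20 = 115.
Total exposure: 4 + 5 + 5 + 1 + 7 + 1 + 1 + 4 = 28 weeks.
By Gamma–Poisson conjugacy, the posterior is Gamma(α + Σx, β + Σt) = Gamma(20 + 115, 12 + 28) = Gamma(135, 40).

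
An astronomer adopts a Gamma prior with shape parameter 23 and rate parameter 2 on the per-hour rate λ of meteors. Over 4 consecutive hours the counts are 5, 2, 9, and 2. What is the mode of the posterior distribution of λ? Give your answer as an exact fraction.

Total count: 5 + 2 + 9 + 2 = 18.
Total exposure: 4 hours.
Conjugate update: add total count to the shape and total exposure to the rate, giving Gamma(41, 6).
Posterior mode = (α'−1)/β' = 40/6 = 20/3.

20/3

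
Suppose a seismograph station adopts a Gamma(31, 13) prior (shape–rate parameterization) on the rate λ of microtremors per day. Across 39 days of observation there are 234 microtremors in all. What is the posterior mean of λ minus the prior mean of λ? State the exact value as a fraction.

141/52

Total count 234 over total exposure 39 days.
Posterior: α' = 31 + 234 = 265, β' = 13 + 39 = 52.
Posterior mean = 265/52 = 265/52; prior mean = 31/13 = 31/13. Difference = 265/52 − 31/13 = 141/52.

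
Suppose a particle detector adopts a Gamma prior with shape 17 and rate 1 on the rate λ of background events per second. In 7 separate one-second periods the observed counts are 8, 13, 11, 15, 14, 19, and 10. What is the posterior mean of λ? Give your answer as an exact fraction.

Total count: 8 + 13 + 11 + 15 + 14 + 19 + 10 = 90.
Total exposure: 7 seconds.
By Gamma–Poisson conjugacy, the posterior is Gamma(α + Σx, β + Σt) = Gamma(17 + 90, 1 + 7) = Gamma(107, 8).
Posterior mean = α'/β' = 107/8.

107/8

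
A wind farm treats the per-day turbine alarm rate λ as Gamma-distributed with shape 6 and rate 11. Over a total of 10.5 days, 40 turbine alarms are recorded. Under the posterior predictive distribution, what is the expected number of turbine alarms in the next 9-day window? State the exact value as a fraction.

Total count 40 over total exposure 10.5 days.
Conjugate update: add total count to the shape and total exposure to the rate, giving Gamma(46, 43/2).
Predictive mean over a 9-day window = T·E[λ|data] = 9·46/(43/2) = 828/43.

828/43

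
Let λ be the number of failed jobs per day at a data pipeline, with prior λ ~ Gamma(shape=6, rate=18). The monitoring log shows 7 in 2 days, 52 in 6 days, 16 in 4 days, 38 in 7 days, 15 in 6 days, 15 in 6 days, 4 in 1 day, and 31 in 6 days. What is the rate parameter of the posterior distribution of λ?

Total count: 7 + 52 + 16 + 38 + 15 + 15 + 4 + 31 = 178.
Total exposure: 2 + 6 + 4 + 7 + 6 + 6 + 1 + 6 = 38 days.
Posterior: α' = 6 + 178 = 184, β' = 18 + 38 = 56.

56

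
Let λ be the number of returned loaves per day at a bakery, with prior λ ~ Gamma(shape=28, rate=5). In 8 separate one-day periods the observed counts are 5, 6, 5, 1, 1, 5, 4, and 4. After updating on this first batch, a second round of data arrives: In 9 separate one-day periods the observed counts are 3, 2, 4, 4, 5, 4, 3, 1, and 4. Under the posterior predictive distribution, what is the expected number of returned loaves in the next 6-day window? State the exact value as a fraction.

Total count: 5 + 6 + 5 + 1 + 1 + 5 + 4 + 4 = 31.
Total exposure: 8 days.
After the first batch: Gamma(28 + 31, 5 + 8) = Gamma(59, 13).
Total count: 3 + 2 + 4 + 4 + 5 + 4 + 3 + 1 + 4 = 30.
Total exposure: 9 days.
After the second batch: Gamma(59 + 30, 13 + 9) = Gamma(89, 22).
Predictive mean over a 6-day window = T·E[λ|data] = 6·89/22 = 267/11.

267/11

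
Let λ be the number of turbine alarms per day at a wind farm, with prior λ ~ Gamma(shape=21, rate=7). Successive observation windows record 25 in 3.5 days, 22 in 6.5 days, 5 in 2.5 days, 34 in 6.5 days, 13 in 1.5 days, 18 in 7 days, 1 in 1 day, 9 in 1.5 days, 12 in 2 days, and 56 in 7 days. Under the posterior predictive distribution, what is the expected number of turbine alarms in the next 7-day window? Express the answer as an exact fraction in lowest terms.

Total count: 25 + 22 + 5 + 34 + 13 + 18 + 1 + 9 + 12 + 56 = 195.
Total exposure: 3.5 + 6.5 + 2.5 + 6.5 + 1.5 + 7 + 1 + 1.5 + 2 + 7 = 39 days.
Conjugate update: add total count to the shape and total exposure to the rate, giving Gamma(216, 46).
Predictive mean over a 7-day window = T·E[λ|data] = 7·216/46 = 756/23.

756/23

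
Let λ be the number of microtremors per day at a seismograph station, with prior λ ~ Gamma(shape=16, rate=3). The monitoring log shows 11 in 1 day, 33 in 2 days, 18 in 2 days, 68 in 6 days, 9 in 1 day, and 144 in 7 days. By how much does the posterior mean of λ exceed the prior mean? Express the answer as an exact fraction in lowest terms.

Total count: 11 + 33 + 18 + 68 + 9 + 144 = 283.
Total exposure: 1 + 2 + 2 + 6 + 1 + 7 = 19 days.
Gamma(α, β) with Poisson data over total exposure Σt gives posterior Gamma(α+Σx, β+Σt) = Gamma(299, 22).
Posterior mean = 299/22 = 299/22; prior mean = 16/3 = 16/3. Difference = 299/22 − 16/3 = 545/66.

545/66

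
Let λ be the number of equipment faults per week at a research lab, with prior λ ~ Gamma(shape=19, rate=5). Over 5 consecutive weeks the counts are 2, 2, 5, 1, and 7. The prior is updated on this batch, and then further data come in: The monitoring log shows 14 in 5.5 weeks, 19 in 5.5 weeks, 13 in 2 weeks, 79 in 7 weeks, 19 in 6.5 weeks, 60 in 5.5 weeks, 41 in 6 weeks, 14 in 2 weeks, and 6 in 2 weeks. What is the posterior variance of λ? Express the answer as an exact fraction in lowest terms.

Total count: 2 + 2 + 5 + 1 + 7 = 17.
Total exposure: 5 weeks.
After the first batch: Gamma(19 + 17, 5 + 5) = Gamma(36, 10).
Total count: 14 + 19 + 13 + 79 + 19 + 60 + 41 + 14 + 6 = 265.
Total exposure: 5.5 + 5.5 + 2 + 7 + 6.5 + 5.5 + 6 + 2 + 2 = 42 weeks.
After the second batch: Gamma(36 + 265, 10 + 42) = Gamma(301, 52).
Posterior variance = α'/β'² = 301/2704.

301/2704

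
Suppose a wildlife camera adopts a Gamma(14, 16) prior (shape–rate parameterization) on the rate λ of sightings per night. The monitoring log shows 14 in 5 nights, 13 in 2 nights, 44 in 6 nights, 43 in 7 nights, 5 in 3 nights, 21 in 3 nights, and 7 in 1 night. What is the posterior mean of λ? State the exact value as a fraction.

Total count: 14 + 13 + 44 + 43 + 5 + 21 + 7 = 147.
Total exposure: 5 + 2 + 6 + 7 + 3 + 3 + 1 = 27 nights.
Posterior: α' = 14 + 147 = 161, β' = 16 + 27 = 43.
Posterior mean = α'/β' = 161/43.

161/43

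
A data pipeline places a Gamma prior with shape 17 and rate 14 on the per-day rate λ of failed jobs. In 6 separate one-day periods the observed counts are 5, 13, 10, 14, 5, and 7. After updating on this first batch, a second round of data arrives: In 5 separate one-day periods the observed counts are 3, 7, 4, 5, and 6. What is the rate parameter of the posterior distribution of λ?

Total count: 5 + 13 + 10 + 14 + 5 + 7 = 54.
Total exposure: 6 days.
After the first batch: Gamma(17 + 54, 14 + 6) = Gamma(71, 20).
Total count: 3 + 7 + 4 + 5 + 6 = 25.
Total exposure: 5 days.
After the second batch: Gamma(71 + 25, 20 + 5) = Gamma(96, 25).

25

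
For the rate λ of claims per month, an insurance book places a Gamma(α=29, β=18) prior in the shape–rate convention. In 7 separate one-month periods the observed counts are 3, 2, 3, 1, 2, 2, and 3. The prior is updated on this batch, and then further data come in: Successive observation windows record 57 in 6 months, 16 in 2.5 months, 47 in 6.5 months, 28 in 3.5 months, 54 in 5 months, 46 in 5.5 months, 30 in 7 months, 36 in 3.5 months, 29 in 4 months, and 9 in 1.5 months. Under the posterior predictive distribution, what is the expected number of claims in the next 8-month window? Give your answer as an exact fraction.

Total count: 3 + 2 + 3 + 1 + 2 + 2 + 3 = 16.
Total exposure: 7 months.
After the first batch: Gamma(29 + 16, 18 + 7) = Gamma(45, 25).
Total count: 57 + 16 + 47 + 28 + 54 + 46 + 30 + 36 + 29 + 9 = 352.
Total exposure: 6 + 2.5 + 6.5 + 3.5 + 5 + 5.5 + 7 + 3.5 + 4 + 1.5 = 45 months.
After the second batch: Gamma(45 + 352, 25 + 45) = Gamma(397, 70).
Predictive mean over an 8-month window = T·E[λ|data] = 8·397/70 = 1588/35.

1588/35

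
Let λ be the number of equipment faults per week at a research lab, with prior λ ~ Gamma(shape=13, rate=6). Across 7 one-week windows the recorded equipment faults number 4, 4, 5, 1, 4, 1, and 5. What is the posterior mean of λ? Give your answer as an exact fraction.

Total count: 4 + 4 + 5 + 1 + 4 + 1 + 5 = 24.
Total exposure: 7 weeks.
The Gamma prior is conjugate for the Poisson rate, so λ | data ~ Gamma(13+24, 6+7) = Gamma(37, 13).
Posterior mean = α'/β' = 37/13.

37/13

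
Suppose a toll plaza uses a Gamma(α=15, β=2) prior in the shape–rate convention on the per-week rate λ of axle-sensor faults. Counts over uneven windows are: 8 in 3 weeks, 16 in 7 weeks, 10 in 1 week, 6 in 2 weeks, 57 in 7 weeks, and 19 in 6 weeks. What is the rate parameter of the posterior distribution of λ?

Total count: 8 + 16 + 10 + 6 + 57 + 19 = 116.
Total exposure: 3 + 7 + 1 + 2 + 7 + 6 = 26 weeks.
By Gamma–Poisson conjugacy, the posterior is Gamma(α + Σx, β + Σt) = Gamma(15 + 116, 2 + 26) = Gamma(131, 28).

28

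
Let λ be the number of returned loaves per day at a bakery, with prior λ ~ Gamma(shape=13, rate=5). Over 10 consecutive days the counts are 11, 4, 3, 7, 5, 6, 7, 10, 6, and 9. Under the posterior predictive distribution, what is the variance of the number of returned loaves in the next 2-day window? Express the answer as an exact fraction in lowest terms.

306/25

Total count: 11 + 4 + 3 + 7 + 5 + 6 + 7 + 10 + 6 + 9 = 68.
Total exposure: 10 days.
The Gamma prior is conjugate for the Poisson rate, so λ | data ~ Gamma(13+68, 5+10) = Gamma(81, 15).
The posterior predictive for a window of length T is Negative Binomial with variance T·α'·(β'+T)/β'² = 2·81·17/225 = 306/25.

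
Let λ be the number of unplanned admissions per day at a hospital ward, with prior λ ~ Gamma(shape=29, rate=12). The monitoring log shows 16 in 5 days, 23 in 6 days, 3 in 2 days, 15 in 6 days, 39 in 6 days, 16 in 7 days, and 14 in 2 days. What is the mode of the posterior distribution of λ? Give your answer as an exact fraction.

Total count: 16 + 23 + 3 + 15 + 39 + 16 + 14 = 126.
Total exposure: 5 + 6 + 2 + 6 + 6 + 7 + 2 = 34 days.
Posterior: α' = 29 + 126 = 155, β' = 12 + 34 = 46.
Posterior mode = (α'−1)/β' = 154/46 = 77/23.

77/23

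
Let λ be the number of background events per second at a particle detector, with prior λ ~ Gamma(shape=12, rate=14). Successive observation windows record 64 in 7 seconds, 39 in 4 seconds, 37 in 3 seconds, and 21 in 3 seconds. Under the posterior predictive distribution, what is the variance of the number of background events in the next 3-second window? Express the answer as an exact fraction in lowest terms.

17646/961

Total count: 64 + 39 + 37 + 21 = 161.
Total exposure: 7 + 4 + 3 + 3 = 17 seconds.
Conjugate update: add total count to the shape and total exposure to the rate, giving Gamma(173, 31).
The posterior predictive for a window of length T is Negative Binomial with variance T·α'·(β'+T)/β'² = 3·173·34/961 = 17646/961.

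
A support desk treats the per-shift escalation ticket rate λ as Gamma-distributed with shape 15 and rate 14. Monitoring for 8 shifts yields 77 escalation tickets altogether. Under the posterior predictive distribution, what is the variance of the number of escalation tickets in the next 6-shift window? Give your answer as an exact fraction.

Total count 77 over total exposure 8 shifts.
Posterior: α' = 15 + 77 = 92, β' = 14 + 8 = 22.
The posterior predictive for a window of length T is Negative Binomial with variance T·α'·(β'+T)/β'² = 6·92·28/484 = 3864/121.

3864/121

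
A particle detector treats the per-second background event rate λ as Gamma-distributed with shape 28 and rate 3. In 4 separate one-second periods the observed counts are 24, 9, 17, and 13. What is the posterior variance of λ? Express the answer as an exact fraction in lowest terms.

Total count: 24 + 9 + 17 + 13 = 63.
Total exposure: 4 seconds.
Conjugate update: add total count to the shape and total exposure to the rate, giving Gamma(91, 7).
Posterior variance = α'/β'² = 91/49 = 13/7.

13/7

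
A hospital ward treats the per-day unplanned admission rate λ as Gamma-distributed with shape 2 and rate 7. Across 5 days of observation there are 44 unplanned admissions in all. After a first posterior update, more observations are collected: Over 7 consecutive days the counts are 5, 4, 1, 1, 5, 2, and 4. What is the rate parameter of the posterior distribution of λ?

19

Total count 44 over total exposure 5 days.
After the first batch: Gamma(2 + 44, 7 + 5) = Gamma(46, 12).
Total count: 5 + 4 + 1 + 1 + 5 + 2 + 4 = 22.
Total exposure: 7 days.
After the second batch: Gamma(46 + 22, 12 + 7) = Gamma(68, 19).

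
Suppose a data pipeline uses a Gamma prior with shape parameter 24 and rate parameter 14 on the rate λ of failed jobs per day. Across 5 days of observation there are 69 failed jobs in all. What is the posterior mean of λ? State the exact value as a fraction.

93/19

Total count 69 over total exposure 5 days.
Gamma(α, β) with Poisson data over total exposure Σt gives posterior Gamma(α+Σx, β+Σt) = Gamma(93, 19).
Posterior mean = α'/β' = 93/19.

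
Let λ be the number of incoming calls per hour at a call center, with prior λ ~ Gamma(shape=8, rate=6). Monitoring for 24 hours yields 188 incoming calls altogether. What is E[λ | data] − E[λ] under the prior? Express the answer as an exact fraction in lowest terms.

Total count 188 over total exposure 24 hours.
Conjugate update: add total count to the shape and total exposure to the rate, giving Gamma(196, 30).
Posterior mean = 196/30 = 98/15; prior mean = 8/6 = 4/3. Difference = 98/15 − 4/3 = 26/5.

26/5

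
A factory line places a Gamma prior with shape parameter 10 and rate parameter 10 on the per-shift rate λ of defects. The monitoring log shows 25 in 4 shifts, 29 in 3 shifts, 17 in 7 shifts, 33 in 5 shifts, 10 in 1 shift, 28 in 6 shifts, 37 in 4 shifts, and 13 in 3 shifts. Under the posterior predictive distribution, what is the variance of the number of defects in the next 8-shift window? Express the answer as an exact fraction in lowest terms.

82416/1849

Total count: 25 + 29 + 17 + 33 + 10 + 28 + 37 + 13 = 192.
Total exposure: 4 + 3 + 7 + 5 + 1 + 6 + 4 + 3 = 33 shifts.
Posterior: α' = 10 + 192 = 202, β' = 10 + 33 = 43.
The posterior predictive for a window of length T is Negative Binomial with variance T·α'·(β'+T)/β'² = 8·202·51/1849 = 82416/1849.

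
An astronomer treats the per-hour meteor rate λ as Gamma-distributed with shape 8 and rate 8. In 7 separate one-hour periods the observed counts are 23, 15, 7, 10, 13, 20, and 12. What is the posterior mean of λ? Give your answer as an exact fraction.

Total count: 23 + 15 + 7 + 10 + 13 + 20 + 12 = 100.
Total exposure: 7 hours.
Gamma(α, β) with Poisson data over total exposure Σt gives posterior Gamma(α+Σx, β+Σt) = Gamma(108, 15).
Posterior mean = α'/β' = 108/15 = 36/5.

36/5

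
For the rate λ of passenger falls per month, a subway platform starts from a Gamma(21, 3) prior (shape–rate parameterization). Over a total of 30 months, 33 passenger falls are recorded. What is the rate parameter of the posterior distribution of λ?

33

Total count 33 over total exposure 30 months.
By Gamma–Poisson conjugacy, the posterior is Gamma(α + Σx, β + Σt) = Gamma(21 + 33, 3 + 30) = Gamma(54, 33).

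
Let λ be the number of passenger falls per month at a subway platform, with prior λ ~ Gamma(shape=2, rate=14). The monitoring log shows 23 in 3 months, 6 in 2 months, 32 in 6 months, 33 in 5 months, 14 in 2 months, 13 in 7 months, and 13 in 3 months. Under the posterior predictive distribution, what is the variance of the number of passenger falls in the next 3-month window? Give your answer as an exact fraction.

Total count: 23 + 6 + 32 + 33 + 14 + 13 + 13 = 134.
Total exposure: 3 + 2 + 6 + 5 + 2 + 7 + 3 = 28 months.
The Gamma prior is conjugate for the Poisson rate, so λ | data ~ Gamma(2+134, 14+28) = Gamma(136, 42).
The posterior predictive for a window of length T is Negative Binomial with variance T·α'·(β'+T)/β'² = 3·136·45/1764 = 510/49.

510/49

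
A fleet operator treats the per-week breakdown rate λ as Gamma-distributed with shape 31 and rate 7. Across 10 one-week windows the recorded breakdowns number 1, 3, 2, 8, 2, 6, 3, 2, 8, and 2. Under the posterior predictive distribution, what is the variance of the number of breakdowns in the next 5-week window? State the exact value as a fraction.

Total count: 1 + 3 + 2 + 8 + 2 + 6 + 3 + 2 + 8 + 2 = 37.
Total exposure: 10 weeks.
Posterior: α' = 31 + 37 = 68, β' = 7 + 10 = 17.
The posterior predictive for a window of length T is Negative Binomial with variance T·α'·(β'+T)/β'² = 5·68·22/289 = 440/17.

440/17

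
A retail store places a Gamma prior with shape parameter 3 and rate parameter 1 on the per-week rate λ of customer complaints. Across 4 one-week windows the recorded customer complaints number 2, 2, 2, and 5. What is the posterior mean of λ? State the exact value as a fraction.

14/5

Total count: 2 + 2 + 2 + 5 = 11.
Total exposure: 4 weeks.
Posterior: α' = 3 + 11 = 14, β' = 1 + 4 = 5.
Posterior mean = α'/β' = 14/5.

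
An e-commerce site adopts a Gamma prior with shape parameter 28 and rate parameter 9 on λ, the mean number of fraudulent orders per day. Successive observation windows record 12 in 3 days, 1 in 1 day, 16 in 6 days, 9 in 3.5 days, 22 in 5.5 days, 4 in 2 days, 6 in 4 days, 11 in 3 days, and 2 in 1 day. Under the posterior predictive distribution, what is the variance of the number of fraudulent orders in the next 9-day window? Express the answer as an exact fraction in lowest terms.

46953/1444

Total count: 12 + 1 + 16 + 9 + 22 + 4 + 6 + 11 + 2 = 83.
Total exposure: 3 + 1 + 6 + 3.5 + 5.5 + 2 + 4 + 3 + 1 = 29 days.
The Gamma prior is conjugate for the Poisson rate, so λ | data ~ Gamma(28+83, 9+29) = Gamma(111, 38).
The posterior predictive for a window of length T is Negative Binomial with variance T·α'·(β'+T)/β'² = 9·111·47/1444 = 46953/1444.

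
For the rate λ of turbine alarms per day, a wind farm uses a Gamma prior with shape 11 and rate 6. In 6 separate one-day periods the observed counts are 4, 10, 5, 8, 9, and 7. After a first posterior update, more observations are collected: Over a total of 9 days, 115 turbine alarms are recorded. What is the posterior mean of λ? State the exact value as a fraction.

Total count: 4 + 10 + 5 + 8 + 9 + 7 = 43.
Total exposure: 6 days.
After the first batch: Gamma(11 + 43, 6 + 6) = Gamma(54, 12).
Total count 115 over total exposure 9 days.
After the second batch: Gamma(54 + 115, 12 + 9) = Gamma(169, 21).
Posterior mean = α'/β' = 169/21.

169/21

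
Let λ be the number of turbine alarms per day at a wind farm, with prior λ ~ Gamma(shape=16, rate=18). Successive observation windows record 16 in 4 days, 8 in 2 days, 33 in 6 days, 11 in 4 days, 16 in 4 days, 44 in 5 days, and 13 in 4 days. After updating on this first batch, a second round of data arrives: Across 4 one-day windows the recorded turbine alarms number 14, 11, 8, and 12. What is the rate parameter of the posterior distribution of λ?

51

Total count: 16 + 8 + 33 + 11 + 16 + 44 + 13 = 141.
Total exposure: 4 + 2 + 6 + 4 + 4 + 5 + 4 = 29 days.
After the first batch: Gamma(16 + 141, 18 + 29) = Gamma(157, 47).
Total count: 14 + 11 + 8 + 12 = 45.
Total exposure: 4 days.
After the second batch: Gamma(157 + 45, 47 + 4) = Gamma(202, 51).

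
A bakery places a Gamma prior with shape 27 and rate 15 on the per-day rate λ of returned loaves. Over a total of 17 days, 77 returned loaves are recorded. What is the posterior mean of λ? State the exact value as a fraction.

13/4

Total count 77 over total exposure 17 days.
Conjugate update: add total count to the shape and total exposure to the rate, giving Gamma(104, 32).
Posterior mean = α'/β' = 104/32 = 13/4.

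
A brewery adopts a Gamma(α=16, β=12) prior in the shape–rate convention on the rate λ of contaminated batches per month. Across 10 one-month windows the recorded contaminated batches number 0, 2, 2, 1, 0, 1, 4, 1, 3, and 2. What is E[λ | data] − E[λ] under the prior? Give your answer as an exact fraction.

Total count: 0 + 2 + 2 + 1 + 0 + 1 + 4 + 1 + 3 + 2 = 16.
Total exposure: 10 months.
Conjugate update: add total count to the shape and total exposure to the rate, giving Gamma(32, 22).
Posterior mean = 32/22 = 16/11; prior mean = 16/12 = 4/3. Difference = 16/11 − 4/3 = 4/33.

4/33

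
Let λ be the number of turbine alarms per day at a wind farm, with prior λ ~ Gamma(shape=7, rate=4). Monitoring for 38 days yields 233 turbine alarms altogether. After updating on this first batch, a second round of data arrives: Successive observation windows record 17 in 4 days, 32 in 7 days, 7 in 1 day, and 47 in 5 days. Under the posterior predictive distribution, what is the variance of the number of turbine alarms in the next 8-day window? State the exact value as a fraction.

183848/3481

Total count 233 over total exposure 38 days.
After the first batch: Gamma(7 + 233, 4 + 38) = Gamma(240, 42).
Total count: 17 + 32 + 7 + 47 = 103.
Total exposure: 4 + 7 + 1 + 5 = 17 days.
After the second batch: Gamma(240 + 103, 42 + 17) = Gamma(343, 59).
The posterior predictive for a window of length T is Negative Binomial with variance T·α'·(β'+T)/β'² = 8·343·67/3481 = 183848/3481.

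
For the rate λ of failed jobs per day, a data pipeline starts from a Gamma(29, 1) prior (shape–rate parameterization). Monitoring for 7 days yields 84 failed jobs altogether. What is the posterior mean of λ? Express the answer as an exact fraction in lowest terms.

113/8

Total count 84 over total exposure 7 days.
By Gamma–Poisson conjugacy, the posterior is Gamma(α + Σx, β + Σt) = Gamma(29 + 84, 1 + 7) = Gamma(113, 8).
Posterior mean = α'/β' = 113/8.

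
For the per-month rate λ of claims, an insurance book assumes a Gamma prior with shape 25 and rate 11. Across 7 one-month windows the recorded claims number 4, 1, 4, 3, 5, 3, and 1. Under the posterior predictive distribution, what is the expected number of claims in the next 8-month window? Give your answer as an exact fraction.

184/9

Total count: 4 + 1 + 4 + 3 + 5 + 3 + 1 = 21.
Total exposure: 7 months.
The Gamma prior is conjugate for the Poisson rate, so λ | data ~ Gamma(25+21, 11+7) = Gamma(46, 18).
Predictive mean over an 8-month window = T·E[λ|data] = 8·46/18 = 184/9.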